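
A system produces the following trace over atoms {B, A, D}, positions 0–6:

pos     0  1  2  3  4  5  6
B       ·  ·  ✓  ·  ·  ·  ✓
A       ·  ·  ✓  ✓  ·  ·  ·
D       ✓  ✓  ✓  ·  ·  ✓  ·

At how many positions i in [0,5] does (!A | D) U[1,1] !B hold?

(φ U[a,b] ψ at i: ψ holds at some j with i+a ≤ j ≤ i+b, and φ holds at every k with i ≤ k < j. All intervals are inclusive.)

Evaluate at each i in [0,5]:
  i=0: ✓ (rhs at j=1; lhs holds on [0,0])
  i=1: ✗ (no rhs in [2,2])
  i=2: ✓ (rhs at j=3; lhs holds on [2,2])
  i=3: ✗ (lhs fails at k=3 before rhs at j=4)
  i=4: ✓ (rhs at j=5; lhs holds on [4,4])
  i=5: ✗ (no rhs in [6,6])
Positions where it holds: {0, 2, 4} → 3.

3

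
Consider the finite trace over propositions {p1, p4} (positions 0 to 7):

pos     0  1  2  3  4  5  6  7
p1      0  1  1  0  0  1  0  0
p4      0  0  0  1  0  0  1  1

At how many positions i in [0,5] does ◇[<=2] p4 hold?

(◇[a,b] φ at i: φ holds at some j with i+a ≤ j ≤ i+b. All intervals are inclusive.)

Evaluate at each i in [0,5]:
  i=0: ✗ (none in [0,2])
  i=1: ✓ (witness j=3)
  i=2: ✓ (witness j=3)
  i=3: ✓ (witness j=3)
  i=4: ✓ (witness j=6)
  i=5: ✓ (witness j=6)
Positions where it holds: {1, 2, 3, 4, 5} → 5.

5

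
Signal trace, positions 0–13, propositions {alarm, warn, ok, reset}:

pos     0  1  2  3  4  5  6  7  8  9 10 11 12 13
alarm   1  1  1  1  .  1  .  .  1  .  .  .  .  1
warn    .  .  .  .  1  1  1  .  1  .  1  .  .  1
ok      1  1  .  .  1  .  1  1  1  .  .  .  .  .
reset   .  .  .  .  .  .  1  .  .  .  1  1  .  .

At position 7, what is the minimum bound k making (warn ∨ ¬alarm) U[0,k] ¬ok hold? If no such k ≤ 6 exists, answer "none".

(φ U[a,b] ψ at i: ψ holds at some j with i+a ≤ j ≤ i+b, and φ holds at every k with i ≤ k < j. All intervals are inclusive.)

Need earliest j ≥ 7 with ¬ok, and (warn ∨ ¬alarm) at every k in [7,j-1].
  j=7: rhs fails.
  j=8: rhs fails.
  j=9: rhs holds; lhs holds on [7,8]. k = 2.

2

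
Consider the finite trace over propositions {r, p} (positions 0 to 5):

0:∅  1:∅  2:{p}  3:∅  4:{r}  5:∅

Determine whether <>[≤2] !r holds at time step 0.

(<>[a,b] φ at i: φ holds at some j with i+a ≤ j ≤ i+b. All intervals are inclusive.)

Yes

Check !r at each j in [0,2]:
  j=0: true
  j=1: true
  j=2: true
Found at j=0 → formula holds.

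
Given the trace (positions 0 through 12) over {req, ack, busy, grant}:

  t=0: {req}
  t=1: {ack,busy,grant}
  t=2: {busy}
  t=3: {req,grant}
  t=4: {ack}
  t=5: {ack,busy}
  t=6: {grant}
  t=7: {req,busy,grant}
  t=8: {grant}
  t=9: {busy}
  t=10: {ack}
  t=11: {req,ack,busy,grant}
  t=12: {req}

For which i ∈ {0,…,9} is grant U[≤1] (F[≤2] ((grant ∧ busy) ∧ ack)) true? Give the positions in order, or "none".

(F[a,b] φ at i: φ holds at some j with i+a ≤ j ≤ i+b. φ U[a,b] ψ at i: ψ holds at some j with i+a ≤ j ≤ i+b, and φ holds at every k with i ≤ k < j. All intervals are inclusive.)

Evaluate at each i in [0,9]:
  i=0: ✓ (rhs at j=0)
  i=1: ✓ (rhs at j=1)
  i=2: ✗ (no rhs in [2,3])
  i=3: ✗ (no rhs in [3,4])
  i=4: ✗ (no rhs in [4,5])
  i=5: ✗ (no rhs in [5,6])
  i=6: ✗ (no rhs in [6,7])
  i=7: ✗ (no rhs in [7,8])
  i=8: ✓ (rhs at j=9; lhs holds on [8,8])
  i=9: ✓ (rhs at j=9)

0, 1, 8, 9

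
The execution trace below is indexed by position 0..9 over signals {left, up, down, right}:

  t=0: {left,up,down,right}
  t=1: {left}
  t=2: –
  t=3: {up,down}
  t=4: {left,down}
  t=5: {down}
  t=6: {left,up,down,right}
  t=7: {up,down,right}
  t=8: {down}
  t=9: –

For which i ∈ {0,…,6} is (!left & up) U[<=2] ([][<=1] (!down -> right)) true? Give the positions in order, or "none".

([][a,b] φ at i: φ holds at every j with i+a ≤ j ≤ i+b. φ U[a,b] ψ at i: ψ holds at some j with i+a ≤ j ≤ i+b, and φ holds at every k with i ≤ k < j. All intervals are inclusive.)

3, 4, 5, 6

Evaluate at each i in [0,6]:
  i=0: ✗ (no rhs in [0,2])
  i=1: ✗ (lhs fails at k=1 before rhs at j=3)
  i=2: ✗ (lhs fails at k=2 before rhs at j=3)
  i=3: ✓ (rhs at j=3)
  i=4: ✓ (rhs at j=4)
  i=5: ✓ (rhs at j=5)
  i=6: ✓ (rhs at j=6)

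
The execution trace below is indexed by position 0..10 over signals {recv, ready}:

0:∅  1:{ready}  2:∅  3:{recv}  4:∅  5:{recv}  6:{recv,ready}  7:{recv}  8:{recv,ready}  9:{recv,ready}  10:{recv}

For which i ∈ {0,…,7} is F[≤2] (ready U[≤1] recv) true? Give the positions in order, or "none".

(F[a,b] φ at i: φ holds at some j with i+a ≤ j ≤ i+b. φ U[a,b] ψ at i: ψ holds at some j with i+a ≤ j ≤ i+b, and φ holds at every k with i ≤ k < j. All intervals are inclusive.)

1, 2, 3, 4, 5, 6, 7

Evaluate at each i in [0,7]:
  i=0: ✗ (none in [0,2])
  i=1: ✓ (witness j=3)
  i=2: ✓ (witness j=3)
  i=3: ✓ (witness j=3)
  i=4: ✓ (witness j=5)
  i=5: ✓ (witness j=5)
  i=6: ✓ (witness j=6)
  i=7: ✓ (witness j=7)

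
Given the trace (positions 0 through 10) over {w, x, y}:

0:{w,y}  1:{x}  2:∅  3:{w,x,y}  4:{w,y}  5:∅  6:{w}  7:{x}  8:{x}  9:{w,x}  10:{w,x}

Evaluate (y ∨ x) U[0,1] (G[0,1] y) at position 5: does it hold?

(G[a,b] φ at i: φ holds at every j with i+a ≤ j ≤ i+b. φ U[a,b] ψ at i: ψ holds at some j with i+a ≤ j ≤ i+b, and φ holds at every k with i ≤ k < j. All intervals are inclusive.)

False

Need some j in [5,6] with G[0,1] y, and (y ∨ x) at every k in [5,j-1].
  j=5: G[0,1] y — fails at 5.
  j=6: G[0,1] y — fails at 6.
No j in the window works → until fails.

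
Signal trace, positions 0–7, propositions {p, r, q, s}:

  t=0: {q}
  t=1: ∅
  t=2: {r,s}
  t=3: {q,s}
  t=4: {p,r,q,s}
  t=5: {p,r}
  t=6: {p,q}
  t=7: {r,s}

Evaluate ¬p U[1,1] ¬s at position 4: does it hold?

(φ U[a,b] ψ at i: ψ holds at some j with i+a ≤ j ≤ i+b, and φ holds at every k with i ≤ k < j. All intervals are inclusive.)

False

Need some j in [5,5] with ¬s, and ¬p at every k in [4,j-1].
  j=5: ¬s holds, but ¬p fails at k=4 → not this j.
No j in the window works → until fails.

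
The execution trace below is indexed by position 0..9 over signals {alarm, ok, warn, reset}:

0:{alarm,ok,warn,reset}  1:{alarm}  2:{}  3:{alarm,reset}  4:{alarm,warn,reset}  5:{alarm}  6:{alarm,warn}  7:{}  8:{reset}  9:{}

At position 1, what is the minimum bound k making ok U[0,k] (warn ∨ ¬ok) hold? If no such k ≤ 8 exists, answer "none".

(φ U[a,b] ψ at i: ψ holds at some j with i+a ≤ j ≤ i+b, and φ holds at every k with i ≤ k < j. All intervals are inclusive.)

0

Need earliest j ≥ 1 with (warn ∨ ¬ok), and ok at every k in [1,j-1].
  j=1: rhs holds (empty prefix). k = 0.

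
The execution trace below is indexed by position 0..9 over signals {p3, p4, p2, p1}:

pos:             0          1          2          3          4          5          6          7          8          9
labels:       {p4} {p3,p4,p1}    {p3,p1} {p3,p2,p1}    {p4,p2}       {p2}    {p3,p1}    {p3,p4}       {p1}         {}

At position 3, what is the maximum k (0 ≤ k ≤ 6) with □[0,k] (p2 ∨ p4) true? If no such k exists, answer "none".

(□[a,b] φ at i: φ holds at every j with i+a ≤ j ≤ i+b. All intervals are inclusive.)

(p2 ∨ p4) must hold from j=3 onward; find where it first fails.
  j=3: holds
  j=4: holds
  j=5: holds
  j=6: fails
Holds on [3,5], so largest k = 2.

2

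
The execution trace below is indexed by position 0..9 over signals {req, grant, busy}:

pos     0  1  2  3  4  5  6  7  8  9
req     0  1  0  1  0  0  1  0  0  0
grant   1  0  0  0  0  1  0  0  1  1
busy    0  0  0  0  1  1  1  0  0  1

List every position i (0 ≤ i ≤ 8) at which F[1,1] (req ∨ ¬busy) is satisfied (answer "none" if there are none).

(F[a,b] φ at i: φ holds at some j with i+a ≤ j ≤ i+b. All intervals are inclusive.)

Evaluate at each i in [0,8]:
  i=0: ✓ (witness j=1)
  i=1: ✓ (witness j=2)
  i=2: ✓ (witness j=3)
  i=3: ✗ (none in [4,4])
  i=4: ✗ (none in [5,5])
  i=5: ✓ (witness j=6)
  i=6: ✓ (witness j=7)
  i=7: ✓ (witness j=8)
  i=8: ✗ (none in [9,9])

0, 1, 2, 5, 6, 7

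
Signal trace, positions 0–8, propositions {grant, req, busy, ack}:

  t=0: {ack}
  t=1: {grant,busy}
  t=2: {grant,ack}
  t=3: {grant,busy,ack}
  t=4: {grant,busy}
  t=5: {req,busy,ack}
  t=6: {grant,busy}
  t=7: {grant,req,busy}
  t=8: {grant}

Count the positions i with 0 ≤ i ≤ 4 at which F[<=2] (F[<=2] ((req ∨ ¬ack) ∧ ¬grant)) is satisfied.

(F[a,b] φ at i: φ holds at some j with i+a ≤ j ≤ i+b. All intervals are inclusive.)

Evaluate at each i in [0,4]:
  i=0: ✗ (none in [0,2])
  i=1: ✓ (witness j=3)
  i=2: ✓ (witness j=3)
  i=3: ✓ (witness j=3)
  i=4: ✓ (witness j=4)
Positions where it holds: {1, 2, 3, 4} → 4.

4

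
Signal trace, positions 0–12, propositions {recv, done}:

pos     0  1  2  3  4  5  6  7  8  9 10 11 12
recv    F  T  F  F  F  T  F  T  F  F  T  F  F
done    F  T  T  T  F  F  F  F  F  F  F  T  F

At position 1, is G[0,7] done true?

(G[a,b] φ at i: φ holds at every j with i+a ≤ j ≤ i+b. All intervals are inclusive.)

Does not hold

Check done at every j in [1,8]:
  j=1: true
  j=2: true
  j=3: true
  j=4: false
  j=5: false
  j=6: false
  j=7: false
  j=8: false
Fails at j=4 → formula fails.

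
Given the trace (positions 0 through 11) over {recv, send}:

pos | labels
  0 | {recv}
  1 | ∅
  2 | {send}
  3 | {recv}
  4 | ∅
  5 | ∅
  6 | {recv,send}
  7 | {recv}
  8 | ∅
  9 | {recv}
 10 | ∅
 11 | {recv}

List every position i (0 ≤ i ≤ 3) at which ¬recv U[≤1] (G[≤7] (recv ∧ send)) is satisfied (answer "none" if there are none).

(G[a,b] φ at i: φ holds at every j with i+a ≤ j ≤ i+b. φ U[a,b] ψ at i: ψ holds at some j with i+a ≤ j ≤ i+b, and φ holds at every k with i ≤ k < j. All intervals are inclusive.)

none

Evaluate at each i in [0,3]:
  i=0: ✗ (no rhs in [0,1])
  i=1: ✗ (no rhs in [1,2])
  i=2: ✗ (no rhs in [2,3])
  i=3: ✗ (no rhs in [3,4])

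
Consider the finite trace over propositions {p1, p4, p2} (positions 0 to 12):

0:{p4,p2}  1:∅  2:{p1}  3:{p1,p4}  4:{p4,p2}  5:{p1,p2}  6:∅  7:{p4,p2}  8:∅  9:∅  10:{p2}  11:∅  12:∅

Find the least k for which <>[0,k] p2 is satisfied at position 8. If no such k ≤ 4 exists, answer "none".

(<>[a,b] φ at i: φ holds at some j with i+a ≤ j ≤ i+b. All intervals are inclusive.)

2

Scan j = 8,9,… for p2:
  j=8: fails
  j=9: fails
  j=10: holds
First hit at j=10, so smallest k = 10-8 = 2.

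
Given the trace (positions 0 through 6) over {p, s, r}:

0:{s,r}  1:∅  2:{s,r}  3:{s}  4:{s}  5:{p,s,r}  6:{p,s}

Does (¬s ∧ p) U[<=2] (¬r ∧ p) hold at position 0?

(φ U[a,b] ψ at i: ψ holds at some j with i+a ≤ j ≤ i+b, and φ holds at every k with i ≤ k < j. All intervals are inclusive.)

Does not hold

Need some j in [0,2] with (¬r ∧ p), and (¬s ∧ p) at every k in [0,j-1].
  j=0: (¬r ∧ p) false.
  j=1: (¬r ∧ p) false.
  j=2: (¬r ∧ p) false.
No j in the window works → until fails.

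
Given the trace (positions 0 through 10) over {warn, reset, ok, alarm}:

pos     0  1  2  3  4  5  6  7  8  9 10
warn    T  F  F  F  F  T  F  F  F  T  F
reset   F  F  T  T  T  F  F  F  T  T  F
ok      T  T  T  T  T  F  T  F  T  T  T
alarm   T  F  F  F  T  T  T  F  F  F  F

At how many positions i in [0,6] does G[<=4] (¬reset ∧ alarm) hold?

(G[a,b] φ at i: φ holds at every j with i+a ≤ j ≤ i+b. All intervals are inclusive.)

0

Evaluate at each i in [0,6]:
  i=0: ✗ (fails at j=1)
  i=1: ✗ (fails at j=1)
  i=2: ✗ (fails at j=2)
  i=3: ✗ (fails at j=3)
  i=4: ✗ (fails at j=4)
  i=5: ✗ (fails at j=7)
  i=6: ✗ (fails at j=7)
Positions where it holds: {} → 0.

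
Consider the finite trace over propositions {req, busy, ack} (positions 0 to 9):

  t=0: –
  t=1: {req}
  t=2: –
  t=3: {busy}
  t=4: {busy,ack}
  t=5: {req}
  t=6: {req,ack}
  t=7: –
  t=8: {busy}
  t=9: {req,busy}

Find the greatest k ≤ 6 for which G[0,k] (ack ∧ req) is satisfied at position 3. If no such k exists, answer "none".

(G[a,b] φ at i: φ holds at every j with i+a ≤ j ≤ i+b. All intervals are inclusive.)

(ack ∧ req) must hold from j=3 onward; find where it first fails.
  j=3: fails → no k works.

none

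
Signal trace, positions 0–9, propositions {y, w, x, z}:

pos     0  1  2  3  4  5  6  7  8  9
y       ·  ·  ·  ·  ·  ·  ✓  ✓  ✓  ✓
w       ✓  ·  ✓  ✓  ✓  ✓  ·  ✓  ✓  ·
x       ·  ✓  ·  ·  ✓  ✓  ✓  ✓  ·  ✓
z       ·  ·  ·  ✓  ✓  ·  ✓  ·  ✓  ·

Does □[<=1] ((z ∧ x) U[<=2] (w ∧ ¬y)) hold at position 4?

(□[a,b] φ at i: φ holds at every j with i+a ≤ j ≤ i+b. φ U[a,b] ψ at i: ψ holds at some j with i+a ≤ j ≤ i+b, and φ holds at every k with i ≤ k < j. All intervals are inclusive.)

True

Check ((z ∧ x) U[<=2] (w ∧ ¬y)) at every j in [4,5]:
  j=4: holds
  j=5: holds
All positions satisfy it → formula holds.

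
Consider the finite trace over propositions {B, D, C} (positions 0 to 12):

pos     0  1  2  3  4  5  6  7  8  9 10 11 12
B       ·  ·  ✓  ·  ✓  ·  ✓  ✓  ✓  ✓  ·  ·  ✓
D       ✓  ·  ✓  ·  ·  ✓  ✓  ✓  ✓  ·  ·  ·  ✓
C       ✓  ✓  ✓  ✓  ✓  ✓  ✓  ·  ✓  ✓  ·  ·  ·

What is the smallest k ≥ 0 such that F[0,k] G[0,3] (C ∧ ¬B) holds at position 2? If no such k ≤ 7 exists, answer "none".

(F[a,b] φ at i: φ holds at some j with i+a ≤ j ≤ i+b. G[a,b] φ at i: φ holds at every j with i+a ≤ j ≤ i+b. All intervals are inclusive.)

none

Scan j = 2,3,… for G[0,3] (C ∧ ¬B):
  j=2: fails
  j=3: fails
  j=4: fails
  j=5: fails
  j=6: fails
  j=7: fails
  j=8: fails
  j=9: fails
No j in [2,9] satisfies it → none.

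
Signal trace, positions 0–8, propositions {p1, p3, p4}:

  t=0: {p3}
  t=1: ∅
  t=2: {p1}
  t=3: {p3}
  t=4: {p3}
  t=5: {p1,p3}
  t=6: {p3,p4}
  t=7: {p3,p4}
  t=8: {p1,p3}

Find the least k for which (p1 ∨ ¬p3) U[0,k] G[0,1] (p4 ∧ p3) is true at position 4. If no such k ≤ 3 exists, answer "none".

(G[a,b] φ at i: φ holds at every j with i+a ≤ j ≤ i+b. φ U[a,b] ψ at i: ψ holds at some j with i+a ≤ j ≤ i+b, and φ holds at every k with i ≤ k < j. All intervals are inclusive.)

Need earliest j ≥ 4 with G[0,1] (p4 ∧ p3), and (p1 ∨ ¬p3) at every k in [4,j-1].
  j=4: rhs fails.
  j=5: rhs fails.
  j=6: rhs holds but lhs fails at k=4.
  j=7: rhs fails.
No witness within the range → none.

none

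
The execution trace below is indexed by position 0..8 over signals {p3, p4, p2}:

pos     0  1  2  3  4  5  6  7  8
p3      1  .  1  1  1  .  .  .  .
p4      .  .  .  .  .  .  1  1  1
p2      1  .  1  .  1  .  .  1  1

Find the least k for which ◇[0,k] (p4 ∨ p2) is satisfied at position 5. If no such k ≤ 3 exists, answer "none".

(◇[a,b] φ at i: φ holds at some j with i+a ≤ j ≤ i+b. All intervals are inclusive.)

1

Scan j = 5,6,… for (p4 ∨ p2):
  j=5: fails
  j=6: holds
First hit at j=6, so smallest k = 6-5 = 1.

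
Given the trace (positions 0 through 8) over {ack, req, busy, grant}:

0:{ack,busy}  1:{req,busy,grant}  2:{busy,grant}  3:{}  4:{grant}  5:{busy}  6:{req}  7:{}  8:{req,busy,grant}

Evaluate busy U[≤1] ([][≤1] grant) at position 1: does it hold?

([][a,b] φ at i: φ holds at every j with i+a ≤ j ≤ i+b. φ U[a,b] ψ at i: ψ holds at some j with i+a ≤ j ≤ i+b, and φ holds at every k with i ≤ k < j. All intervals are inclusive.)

Need some j in [1,2] with [][≤1] grant, and busy at every k in [1,j-1].
  j=1: [][≤1] grant holds; no prefix to check → satisfied.

True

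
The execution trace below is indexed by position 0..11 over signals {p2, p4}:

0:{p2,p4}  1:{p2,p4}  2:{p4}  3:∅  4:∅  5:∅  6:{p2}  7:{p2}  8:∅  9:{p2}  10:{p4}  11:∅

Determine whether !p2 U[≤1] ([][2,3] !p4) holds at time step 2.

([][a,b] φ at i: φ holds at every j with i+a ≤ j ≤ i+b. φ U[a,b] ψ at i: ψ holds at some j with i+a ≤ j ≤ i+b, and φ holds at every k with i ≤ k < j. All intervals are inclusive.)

Yes

Need some j in [2,3] with [][2,3] !p4, and !p2 at every k in [2,j-1].
  j=2: [][2,3] !p4 holds; no prefix to check → satisfied.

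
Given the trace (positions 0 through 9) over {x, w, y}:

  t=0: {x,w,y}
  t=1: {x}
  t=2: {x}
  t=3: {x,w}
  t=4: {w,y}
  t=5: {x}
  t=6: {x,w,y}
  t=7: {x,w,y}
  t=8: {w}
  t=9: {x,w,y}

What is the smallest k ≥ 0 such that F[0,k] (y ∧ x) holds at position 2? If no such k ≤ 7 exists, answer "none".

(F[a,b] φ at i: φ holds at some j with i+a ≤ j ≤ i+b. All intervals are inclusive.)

Scan j = 2,3,… for (y ∧ x):
  j=2: fails
  j=3: fails
  j=4: fails
  j=5: fails
  j=6: holds
First hit at j=6, so smallest k = 6-2 = 4.

4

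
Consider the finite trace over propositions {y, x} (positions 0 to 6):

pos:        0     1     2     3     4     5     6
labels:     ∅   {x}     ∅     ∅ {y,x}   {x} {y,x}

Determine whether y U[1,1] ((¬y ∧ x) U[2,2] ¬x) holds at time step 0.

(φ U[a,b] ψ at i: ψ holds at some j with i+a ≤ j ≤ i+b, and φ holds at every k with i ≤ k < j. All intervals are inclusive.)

No

Need some j in [1,1] with ((¬y ∧ x) U[2,2] ¬x), and y at every k in [0,j-1].
  j=1: ((¬y ∧ x) U[2,2] ¬x) — fails.
No j in the window works → until fails.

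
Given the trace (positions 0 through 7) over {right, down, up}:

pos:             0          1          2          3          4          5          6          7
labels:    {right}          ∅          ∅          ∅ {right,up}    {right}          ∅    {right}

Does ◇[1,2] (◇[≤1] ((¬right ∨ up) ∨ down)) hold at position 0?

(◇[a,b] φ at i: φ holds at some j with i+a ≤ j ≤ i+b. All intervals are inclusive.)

Yes

Check ◇[≤1] ((¬right ∨ up) ∨ down) at each j in [1,2]:
  j=1: holds (witness at 1)
  j=2: holds (witness at 2)
Found at j=1 → formula holds.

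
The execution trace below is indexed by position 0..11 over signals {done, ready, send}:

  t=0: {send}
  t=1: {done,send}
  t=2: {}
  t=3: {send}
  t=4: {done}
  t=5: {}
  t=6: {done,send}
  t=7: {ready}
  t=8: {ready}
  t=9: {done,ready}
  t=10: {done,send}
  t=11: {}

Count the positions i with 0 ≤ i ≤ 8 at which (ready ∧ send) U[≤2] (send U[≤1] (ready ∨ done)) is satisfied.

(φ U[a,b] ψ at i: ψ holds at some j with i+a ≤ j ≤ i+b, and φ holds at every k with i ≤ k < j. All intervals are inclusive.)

7

Evaluate at each i in [0,8]:
  i=0: ✓ (rhs at j=0)
  i=1: ✓ (rhs at j=1)
  i=2: ✗ (lhs fails at k=2 before rhs at j=3)
  i=3: ✓ (rhs at j=3)
  i=4: ✓ (rhs at j=4)
  i=5: ✗ (lhs fails at k=5 before rhs at j=6)
  i=6: ✓ (rhs at j=6)
  i=7: ✓ (rhs at j=7)
  i=8: ✓ (rhs at j=8)
Positions where it holds: {0, 1, 3, 4, 6, 7, 8} → 7.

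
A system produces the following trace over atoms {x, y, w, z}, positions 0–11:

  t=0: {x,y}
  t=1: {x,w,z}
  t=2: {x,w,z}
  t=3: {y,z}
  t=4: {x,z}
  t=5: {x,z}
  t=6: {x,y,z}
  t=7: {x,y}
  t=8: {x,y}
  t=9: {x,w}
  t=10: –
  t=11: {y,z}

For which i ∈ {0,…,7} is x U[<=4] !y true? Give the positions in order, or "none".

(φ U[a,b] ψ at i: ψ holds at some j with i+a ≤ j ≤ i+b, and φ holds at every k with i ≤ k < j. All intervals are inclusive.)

0, 1, 2, 4, 5, 6, 7

Evaluate at each i in [0,7]:
  i=0: ✓ (rhs at j=1; lhs holds on [0,0])
  i=1: ✓ (rhs at j=1)
  i=2: ✓ (rhs at j=2)
  i=3: ✗ (lhs fails at k=3 before rhs at j=4)
  i=4: ✓ (rhs at j=4)
  i=5: ✓ (rhs at j=5)
  i=6: ✓ (rhs at j=9; lhs holds on [6,8])
  i=7: ✓ (rhs at j=9; lhs holds on [7,8])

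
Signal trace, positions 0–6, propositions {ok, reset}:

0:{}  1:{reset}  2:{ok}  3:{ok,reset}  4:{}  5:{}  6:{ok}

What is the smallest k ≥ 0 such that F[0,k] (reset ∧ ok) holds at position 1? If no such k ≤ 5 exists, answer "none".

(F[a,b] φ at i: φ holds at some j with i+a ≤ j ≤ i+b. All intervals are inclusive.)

2

Scan j = 1,2,… for (reset ∧ ok):
  j=1: fails
  j=2: fails
  j=3: holds
First hit at j=3, so smallest k = 3-1 = 2.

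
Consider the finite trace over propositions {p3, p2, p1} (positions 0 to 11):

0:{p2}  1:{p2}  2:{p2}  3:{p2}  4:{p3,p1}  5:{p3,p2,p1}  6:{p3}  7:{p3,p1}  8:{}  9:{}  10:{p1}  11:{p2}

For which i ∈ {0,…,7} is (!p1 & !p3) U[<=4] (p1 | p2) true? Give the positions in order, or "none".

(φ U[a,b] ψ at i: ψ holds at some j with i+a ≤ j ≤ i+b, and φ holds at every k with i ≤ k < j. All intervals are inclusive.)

0, 1, 2, 3, 4, 5, 7

Evaluate at each i in [0,7]:
  i=0: ✓ (rhs at j=0)
  i=1: ✓ (rhs at j=1)
  i=2: ✓ (rhs at j=2)
  i=3: ✓ (rhs at j=3)
  i=4: ✓ (rhs at j=4)
  i=5: ✓ (rhs at j=5)
  i=6: ✗ (lhs fails at k=6 before rhs at j=7)
  i=7: ✓ (rhs at j=7)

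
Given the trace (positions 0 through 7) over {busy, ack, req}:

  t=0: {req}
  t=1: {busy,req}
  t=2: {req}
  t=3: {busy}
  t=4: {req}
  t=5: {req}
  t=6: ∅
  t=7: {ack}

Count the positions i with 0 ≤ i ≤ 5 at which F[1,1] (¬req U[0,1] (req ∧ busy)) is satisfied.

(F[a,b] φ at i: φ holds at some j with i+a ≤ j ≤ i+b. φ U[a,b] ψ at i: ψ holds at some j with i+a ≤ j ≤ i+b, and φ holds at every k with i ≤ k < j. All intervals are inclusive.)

1

Evaluate at each i in [0,5]:
  i=0: ✓ (witness j=1)
  i=1: ✗ (none in [2,2])
  i=2: ✗ (none in [3,3])
  i=3: ✗ (none in [4,4])
  i=4: ✗ (none in [5,5])
  i=5: ✗ (none in [6,6])
Positions where it holds: {0} → 1.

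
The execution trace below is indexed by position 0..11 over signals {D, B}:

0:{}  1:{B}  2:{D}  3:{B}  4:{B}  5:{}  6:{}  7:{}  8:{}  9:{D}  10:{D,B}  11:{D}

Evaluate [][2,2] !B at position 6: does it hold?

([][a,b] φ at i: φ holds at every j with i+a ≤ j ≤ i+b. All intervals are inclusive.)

Check !B at every j in [8,8]:
  j=8: true
All positions satisfy it → formula holds.

Holds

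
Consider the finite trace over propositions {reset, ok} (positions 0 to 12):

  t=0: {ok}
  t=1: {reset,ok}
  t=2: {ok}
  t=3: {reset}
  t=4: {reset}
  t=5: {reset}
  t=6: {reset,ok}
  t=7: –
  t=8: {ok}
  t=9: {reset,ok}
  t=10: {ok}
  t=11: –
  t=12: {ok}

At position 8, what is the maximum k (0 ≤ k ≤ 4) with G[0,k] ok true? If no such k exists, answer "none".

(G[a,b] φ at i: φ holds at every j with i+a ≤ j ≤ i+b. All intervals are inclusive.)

ok must hold from j=8 onward; find where it first fails.
  j=8: holds
  j=9: holds
  j=10: holds
  j=11: fails
Holds on [8,10], so largest k = 2.

2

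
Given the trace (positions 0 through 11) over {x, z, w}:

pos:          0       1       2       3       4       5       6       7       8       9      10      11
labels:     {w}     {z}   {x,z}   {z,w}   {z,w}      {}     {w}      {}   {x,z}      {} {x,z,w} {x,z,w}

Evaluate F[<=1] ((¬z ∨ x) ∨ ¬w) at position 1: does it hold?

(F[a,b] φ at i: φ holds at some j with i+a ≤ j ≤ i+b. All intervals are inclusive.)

Check ((¬z ∨ x) ∨ ¬w) at each j in [1,2]:
  j=1: true
  j=2: true
Found at j=1 → formula holds.

Yes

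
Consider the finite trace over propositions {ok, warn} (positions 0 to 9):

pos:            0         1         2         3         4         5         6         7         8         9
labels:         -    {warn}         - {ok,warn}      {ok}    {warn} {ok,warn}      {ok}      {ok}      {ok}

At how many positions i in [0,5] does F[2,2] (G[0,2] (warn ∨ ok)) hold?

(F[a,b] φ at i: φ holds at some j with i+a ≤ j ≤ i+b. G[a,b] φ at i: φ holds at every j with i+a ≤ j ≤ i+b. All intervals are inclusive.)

5

Evaluate at each i in [0,5]:
  i=0: ✗ (none in [2,2])
  i=1: ✓ (witness j=3)
  i=2: ✓ (witness j=4)
  i=3: ✓ (witness j=5)
  i=4: ✓ (witness j=6)
  i=5: ✓ (witness j=7)
Positions where it holds: {1, 2, 3, 4, 5} → 5.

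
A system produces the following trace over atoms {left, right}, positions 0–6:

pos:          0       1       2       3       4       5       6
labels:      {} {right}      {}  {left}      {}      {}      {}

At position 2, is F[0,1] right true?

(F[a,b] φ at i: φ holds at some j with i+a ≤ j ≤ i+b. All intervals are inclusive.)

Check right at each j in [2,3]:
  j=2: false
  j=3: false
No position in the window satisfies it → formula fails.

No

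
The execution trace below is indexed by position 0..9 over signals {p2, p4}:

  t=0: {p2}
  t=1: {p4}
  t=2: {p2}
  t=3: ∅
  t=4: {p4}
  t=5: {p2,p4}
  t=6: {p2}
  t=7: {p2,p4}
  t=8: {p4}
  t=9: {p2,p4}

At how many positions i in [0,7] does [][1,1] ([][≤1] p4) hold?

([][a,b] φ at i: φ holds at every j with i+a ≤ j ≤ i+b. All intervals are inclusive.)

Evaluate at each i in [0,7]:
  i=0: ✗ (fails at j=1)
  i=1: ✗ (fails at j=2)
  i=2: ✗ (fails at j=3)
  i=3: ✓ (all of [4,4])
  i=4: ✗ (fails at j=5)
  i=5: ✗ (fails at j=6)
  i=6: ✓ (all of [7,7])
  i=7: ✓ (all of [8,8])
Positions where it holds: {3, 6, 7} → 3.

3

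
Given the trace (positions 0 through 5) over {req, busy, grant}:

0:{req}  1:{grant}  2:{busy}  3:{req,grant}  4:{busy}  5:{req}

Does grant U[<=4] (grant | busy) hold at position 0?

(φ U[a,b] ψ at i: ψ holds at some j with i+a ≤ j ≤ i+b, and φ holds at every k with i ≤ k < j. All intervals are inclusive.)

Need some j in [0,4] with (grant | busy), and grant at every k in [0,j-1].
  j=0: (grant | busy) false.
  j=1: (grant | busy) holds, but grant fails at k=0 → not this j.
  j=2: (grant | busy) holds, but grant fails at k=0 → not this j.
  j=3: (grant | busy) holds, but grant fails at k=0 → not this j.
  j=4: (grant | busy) holds, but grant fails at k=0 → not this j.
No j in the window works → until fails.

No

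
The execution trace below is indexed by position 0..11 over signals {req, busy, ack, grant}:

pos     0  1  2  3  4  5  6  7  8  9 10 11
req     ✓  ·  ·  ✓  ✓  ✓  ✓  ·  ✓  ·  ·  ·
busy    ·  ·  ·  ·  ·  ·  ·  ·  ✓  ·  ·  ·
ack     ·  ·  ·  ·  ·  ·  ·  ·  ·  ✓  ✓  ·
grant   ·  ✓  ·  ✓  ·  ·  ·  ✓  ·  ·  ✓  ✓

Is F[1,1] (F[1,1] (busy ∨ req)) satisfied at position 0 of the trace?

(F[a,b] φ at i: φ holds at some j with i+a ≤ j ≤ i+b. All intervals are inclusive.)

Check F[1,1] (busy ∨ req) at each j in [1,1]:
  j=1: fails (none in [2,2])
No position in the window satisfies it → formula fails.

False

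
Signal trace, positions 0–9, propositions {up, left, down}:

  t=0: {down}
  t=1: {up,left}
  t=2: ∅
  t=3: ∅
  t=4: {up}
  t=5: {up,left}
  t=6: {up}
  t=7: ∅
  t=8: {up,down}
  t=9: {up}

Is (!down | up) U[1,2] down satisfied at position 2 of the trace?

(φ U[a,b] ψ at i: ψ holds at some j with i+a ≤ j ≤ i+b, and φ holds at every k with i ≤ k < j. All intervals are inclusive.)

False

Need some j in [3,4] with down, and (!down | up) at every k in [2,j-1].
  j=3: down false.
  j=4: down false.
No j in the window works → until fails.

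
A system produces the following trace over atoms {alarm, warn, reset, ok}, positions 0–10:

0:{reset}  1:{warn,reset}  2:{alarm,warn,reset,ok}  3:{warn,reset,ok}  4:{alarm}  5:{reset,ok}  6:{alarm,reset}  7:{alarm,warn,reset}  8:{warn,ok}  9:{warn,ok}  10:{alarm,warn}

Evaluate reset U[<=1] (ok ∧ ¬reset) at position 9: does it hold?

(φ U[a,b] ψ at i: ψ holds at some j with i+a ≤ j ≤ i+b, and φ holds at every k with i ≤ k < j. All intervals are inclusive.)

Holds

Need some j in [9,10] with (ok ∧ ¬reset), and reset at every k in [9,j-1].
  j=9: (ok ∧ ¬reset) holds; no prefix to check → satisfied.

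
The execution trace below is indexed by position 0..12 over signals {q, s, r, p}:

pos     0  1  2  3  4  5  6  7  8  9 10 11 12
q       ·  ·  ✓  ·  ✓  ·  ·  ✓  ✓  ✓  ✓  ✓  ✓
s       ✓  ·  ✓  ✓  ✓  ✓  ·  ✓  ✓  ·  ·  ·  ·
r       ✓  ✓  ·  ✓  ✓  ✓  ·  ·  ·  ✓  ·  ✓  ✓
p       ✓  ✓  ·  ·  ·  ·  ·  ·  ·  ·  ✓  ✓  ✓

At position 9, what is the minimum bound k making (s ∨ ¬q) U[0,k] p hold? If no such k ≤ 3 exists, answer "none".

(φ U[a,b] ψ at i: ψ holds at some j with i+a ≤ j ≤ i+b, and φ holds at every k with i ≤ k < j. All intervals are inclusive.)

none

Need earliest j ≥ 9 with p, and (s ∨ ¬q) at every k in [9,j-1].
  j=9: rhs fails.
  j=10: rhs holds but lhs fails at k=9.
  j=11: rhs holds but lhs fails at k=9.
  j=12: rhs holds but lhs fails at k=9.
No witness within the range → none.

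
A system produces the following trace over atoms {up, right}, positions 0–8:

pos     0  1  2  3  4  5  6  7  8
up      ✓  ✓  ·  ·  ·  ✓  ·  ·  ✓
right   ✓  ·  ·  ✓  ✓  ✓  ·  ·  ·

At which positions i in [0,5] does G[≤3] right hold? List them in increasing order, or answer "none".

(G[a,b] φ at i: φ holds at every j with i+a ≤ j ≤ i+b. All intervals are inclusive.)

Evaluate at each i in [0,5]:
  i=0: ✗ (fails at j=1)
  i=1: ✗ (fails at j=1)
  i=2: ✗ (fails at j=2)
  i=3: ✗ (fails at j=6)
  i=4: ✗ (fails at j=6)
  i=5: ✗ (fails at j=6)

none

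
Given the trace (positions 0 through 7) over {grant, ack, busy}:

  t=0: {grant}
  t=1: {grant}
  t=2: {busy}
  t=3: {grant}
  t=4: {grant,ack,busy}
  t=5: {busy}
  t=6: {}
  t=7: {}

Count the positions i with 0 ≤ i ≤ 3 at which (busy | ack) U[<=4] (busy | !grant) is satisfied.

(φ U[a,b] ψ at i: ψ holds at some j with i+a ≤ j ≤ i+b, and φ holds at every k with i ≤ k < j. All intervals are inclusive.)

1

Evaluate at each i in [0,3]:
  i=0: ✗ (lhs fails at k=0 before rhs at j=2)
  i=1: ✗ (lhs fails at k=1 before rhs at j=2)
  i=2: ✓ (rhs at j=2)
  i=3: ✗ (lhs fails at k=3 before rhs at j=4)
Positions where it holds: {2} → 1.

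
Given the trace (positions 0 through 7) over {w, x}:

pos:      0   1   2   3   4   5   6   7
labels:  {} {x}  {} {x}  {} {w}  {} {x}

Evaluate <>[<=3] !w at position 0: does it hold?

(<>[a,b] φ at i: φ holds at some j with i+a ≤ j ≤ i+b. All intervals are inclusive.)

Check !w at each j in [0,3]:
  j=0: true
  j=1: true
  j=2: true
  j=3: true
Found at j=0 → formula holds.

Holds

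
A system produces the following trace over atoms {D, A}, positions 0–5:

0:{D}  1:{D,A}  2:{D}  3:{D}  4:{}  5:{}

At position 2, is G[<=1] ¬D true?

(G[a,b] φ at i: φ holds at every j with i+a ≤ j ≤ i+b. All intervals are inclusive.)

Check ¬D at every j in [2,3]:
  j=2: false
  j=3: false
Fails at j=2 → formula fails.

No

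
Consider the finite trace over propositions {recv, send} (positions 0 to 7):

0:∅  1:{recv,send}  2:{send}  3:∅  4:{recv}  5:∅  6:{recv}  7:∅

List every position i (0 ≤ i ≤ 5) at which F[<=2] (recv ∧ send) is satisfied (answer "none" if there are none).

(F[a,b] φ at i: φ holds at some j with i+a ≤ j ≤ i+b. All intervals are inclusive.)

Evaluate at each i in [0,5]:
  i=0: ✓ (witness j=1)
  i=1: ✓ (witness j=1)
  i=2: ✗ (none in [2,4])
  i=3: ✗ (none in [3,5])
  i=4: ✗ (none in [4,6])
  i=5: ✗ (none in [5,7])

0, 1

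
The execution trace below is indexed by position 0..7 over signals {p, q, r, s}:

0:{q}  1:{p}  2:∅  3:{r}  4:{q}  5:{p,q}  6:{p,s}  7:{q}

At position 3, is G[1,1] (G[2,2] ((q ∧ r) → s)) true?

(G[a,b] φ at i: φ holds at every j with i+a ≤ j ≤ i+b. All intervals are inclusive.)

True

Check G[2,2] ((q ∧ r) → s) at every j in [4,4]:
  j=4: holds on [6,6]
All positions satisfy it → formula holds.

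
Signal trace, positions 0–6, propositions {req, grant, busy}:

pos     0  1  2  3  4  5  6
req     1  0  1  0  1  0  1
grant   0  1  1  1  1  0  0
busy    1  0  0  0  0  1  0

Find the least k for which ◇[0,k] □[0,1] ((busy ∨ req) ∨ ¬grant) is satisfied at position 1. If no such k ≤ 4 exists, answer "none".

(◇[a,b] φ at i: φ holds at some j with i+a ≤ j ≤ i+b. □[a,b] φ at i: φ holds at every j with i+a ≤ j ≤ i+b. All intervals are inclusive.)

3

Scan j = 1,2,… for □[0,1] ((busy ∨ req) ∨ ¬grant):
  j=1: fails
  j=2: fails
  j=3: fails
  j=4: holds
First hit at j=4, so smallest k = 4-1 = 3.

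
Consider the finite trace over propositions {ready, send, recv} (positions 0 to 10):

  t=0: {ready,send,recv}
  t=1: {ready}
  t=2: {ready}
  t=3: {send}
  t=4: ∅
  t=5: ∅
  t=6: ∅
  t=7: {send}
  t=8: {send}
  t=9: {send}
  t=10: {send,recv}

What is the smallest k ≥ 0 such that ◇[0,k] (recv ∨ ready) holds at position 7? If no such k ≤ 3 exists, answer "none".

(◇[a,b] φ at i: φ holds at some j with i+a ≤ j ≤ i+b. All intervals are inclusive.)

Scan j = 7,8,… for (recv ∨ ready):
  j=7: fails
  j=8: fails
  j=9: fails
  j=10: holds
First hit at j=10, so smallest k = 10-7 = 3.

3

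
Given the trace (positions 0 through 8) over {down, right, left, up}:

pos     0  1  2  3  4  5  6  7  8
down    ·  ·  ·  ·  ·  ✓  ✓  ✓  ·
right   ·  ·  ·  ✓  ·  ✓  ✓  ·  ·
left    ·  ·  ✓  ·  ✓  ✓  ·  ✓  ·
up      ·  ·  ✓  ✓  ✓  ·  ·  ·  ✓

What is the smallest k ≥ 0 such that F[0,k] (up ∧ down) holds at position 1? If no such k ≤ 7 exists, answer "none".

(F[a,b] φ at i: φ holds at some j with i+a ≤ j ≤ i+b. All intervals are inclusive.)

Scan j = 1,2,… for (up ∧ down):
  j=1: fails
  j=2: fails
  j=3: fails
  j=4: fails
  j=5: fails
  j=6: fails
  j=7: fails
  j=8: fails
No j in [1,8] satisfies it → none.

none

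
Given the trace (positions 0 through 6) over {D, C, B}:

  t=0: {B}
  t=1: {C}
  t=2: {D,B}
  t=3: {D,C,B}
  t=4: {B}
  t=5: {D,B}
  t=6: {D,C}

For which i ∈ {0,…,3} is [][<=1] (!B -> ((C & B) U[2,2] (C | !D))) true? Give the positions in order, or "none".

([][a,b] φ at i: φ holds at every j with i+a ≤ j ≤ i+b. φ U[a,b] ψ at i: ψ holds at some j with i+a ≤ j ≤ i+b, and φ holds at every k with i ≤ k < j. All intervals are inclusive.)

2, 3

Evaluate at each i in [0,3]:
  i=0: ✗ (fails at j=1)
  i=1: ✗ (fails at j=1)
  i=2: ✓ (all of [2,3])
  i=3: ✓ (all of [3,4])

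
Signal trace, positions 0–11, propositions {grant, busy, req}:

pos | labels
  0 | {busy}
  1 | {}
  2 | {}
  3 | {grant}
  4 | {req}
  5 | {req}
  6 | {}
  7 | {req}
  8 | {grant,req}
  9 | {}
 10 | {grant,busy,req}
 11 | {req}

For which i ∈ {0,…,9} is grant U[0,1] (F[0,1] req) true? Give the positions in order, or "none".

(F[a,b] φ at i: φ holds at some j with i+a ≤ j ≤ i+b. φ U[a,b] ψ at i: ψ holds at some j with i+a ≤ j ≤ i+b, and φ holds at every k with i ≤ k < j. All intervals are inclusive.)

3, 4, 5, 6, 7, 8, 9

Evaluate at each i in [0,9]:
  i=0: ✗ (no rhs in [0,1])
  i=1: ✗ (no rhs in [1,2])
  i=2: ✗ (lhs fails at k=2 before rhs at j=3)
  i=3: ✓ (rhs at j=3)
  i=4: ✓ (rhs at j=4)
  i=5: ✓ (rhs at j=5)
  i=6: ✓ (rhs at j=6)
  i=7: ✓ (rhs at j=7)
  i=8: ✓ (rhs at j=8)
  i=9: ✓ (rhs at j=9)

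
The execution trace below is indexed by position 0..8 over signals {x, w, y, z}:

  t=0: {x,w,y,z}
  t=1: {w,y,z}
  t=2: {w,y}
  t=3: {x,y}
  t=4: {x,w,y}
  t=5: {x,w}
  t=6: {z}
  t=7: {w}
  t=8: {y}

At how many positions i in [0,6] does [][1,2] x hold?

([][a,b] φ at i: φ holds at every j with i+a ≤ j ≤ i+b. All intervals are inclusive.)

2

Evaluate at each i in [0,6]:
  i=0: ✗ (fails at j=1)
  i=1: ✗ (fails at j=2)
  i=2: ✓ (all of [3,4])
  i=3: ✓ (all of [4,5])
  i=4: ✗ (fails at j=6)
  i=5: ✗ (fails at j=6)
  i=6: ✗ (fails at j=7)
Positions where it holds: {2, 3} → 2.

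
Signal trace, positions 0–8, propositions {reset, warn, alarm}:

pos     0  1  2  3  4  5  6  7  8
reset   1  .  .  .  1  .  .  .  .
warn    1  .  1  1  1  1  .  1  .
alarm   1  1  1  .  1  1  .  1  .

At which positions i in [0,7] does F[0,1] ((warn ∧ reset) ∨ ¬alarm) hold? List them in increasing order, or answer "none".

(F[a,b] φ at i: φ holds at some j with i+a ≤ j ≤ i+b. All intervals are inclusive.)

Evaluate at each i in [0,7]:
  i=0: ✓ (witness j=0)
  i=1: ✗ (none in [1,2])
  i=2: ✓ (witness j=3)
  i=3: ✓ (witness j=3)
  i=4: ✓ (witness j=4)
  i=5: ✓ (witness j=6)
  i=6: ✓ (witness j=6)
  i=7: ✓ (witness j=8)

0, 2, 3, 4, 5, 6, 7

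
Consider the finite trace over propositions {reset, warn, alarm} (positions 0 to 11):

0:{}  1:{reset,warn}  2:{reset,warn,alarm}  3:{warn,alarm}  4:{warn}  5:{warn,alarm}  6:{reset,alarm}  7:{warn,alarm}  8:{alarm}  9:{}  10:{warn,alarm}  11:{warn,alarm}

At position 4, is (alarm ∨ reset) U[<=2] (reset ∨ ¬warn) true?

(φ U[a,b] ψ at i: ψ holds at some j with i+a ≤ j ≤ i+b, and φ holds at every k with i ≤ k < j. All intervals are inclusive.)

Need some j in [4,6] with (reset ∨ ¬warn), and (alarm ∨ reset) at every k in [4,j-1].
  j=4: (reset ∨ ¬warn) false.
  j=5: (reset ∨ ¬warn) false.
  j=6: (reset ∨ ¬warn) holds, but (alarm ∨ reset) fails at k=4 → not this j.
No j in the window works → until fails.

No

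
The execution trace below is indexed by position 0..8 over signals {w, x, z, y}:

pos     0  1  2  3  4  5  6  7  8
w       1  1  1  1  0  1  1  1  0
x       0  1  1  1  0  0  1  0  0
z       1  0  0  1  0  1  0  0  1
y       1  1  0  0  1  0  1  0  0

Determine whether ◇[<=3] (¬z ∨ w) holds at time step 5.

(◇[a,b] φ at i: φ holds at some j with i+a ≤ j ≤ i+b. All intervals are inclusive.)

Check (¬z ∨ w) at each j in [5,8]:
  j=5: true
  j=6: true
  j=7: true
  j=8: false
Found at j=5 → formula holds.

True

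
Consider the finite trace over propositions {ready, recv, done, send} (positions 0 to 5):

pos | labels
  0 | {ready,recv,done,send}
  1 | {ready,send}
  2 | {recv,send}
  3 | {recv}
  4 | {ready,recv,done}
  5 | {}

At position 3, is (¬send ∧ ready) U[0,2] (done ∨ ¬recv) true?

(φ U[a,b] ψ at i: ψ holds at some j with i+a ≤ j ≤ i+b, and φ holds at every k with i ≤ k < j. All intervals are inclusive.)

Need some j in [3,5] with (done ∨ ¬recv), and (¬send ∧ ready) at every k in [3,j-1].
  j=3: (done ∨ ¬recv) false.
  j=4: (done ∨ ¬recv) holds, but (¬send ∧ ready) fails at k=3 → not this j.
  j=5: (done ∨ ¬recv) holds, but (¬send ∧ ready) fails at k=3 → not this j.
No j in the window works → until fails.

Does not hold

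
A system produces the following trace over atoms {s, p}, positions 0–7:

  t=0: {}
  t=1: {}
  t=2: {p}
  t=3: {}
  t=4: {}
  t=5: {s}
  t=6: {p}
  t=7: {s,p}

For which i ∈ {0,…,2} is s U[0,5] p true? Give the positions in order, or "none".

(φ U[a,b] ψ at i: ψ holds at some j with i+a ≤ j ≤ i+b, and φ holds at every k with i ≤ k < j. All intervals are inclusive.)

2

Evaluate at each i in [0,2]:
  i=0: ✗ (lhs fails at k=0 before rhs at j=2)
  i=1: ✗ (lhs fails at k=1 before rhs at j=2)
  i=2: ✓ (rhs at j=2)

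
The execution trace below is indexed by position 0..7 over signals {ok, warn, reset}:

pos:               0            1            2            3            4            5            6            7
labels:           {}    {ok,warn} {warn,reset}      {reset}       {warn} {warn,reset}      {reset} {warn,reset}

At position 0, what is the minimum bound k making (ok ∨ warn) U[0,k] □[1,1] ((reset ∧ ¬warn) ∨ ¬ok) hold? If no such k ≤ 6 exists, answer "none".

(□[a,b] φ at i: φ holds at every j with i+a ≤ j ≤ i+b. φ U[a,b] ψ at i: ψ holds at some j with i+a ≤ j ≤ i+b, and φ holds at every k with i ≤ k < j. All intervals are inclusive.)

Need earliest j ≥ 0 with □[1,1] ((reset ∧ ¬warn) ∨ ¬ok), and (ok ∨ warn) at every k in [0,j-1].
  j=0: rhs fails.
  j=1: rhs holds but lhs fails at k=0.
  j=2: rhs holds but lhs fails at k=0.
  j=3: rhs holds but lhs fails at k=0.
  j=4: rhs holds but lhs fails at k=0.
  j=5: rhs holds but lhs fails at k=0.
  j=6: rhs holds but lhs fails at k=0.
No witness within the range → none.

none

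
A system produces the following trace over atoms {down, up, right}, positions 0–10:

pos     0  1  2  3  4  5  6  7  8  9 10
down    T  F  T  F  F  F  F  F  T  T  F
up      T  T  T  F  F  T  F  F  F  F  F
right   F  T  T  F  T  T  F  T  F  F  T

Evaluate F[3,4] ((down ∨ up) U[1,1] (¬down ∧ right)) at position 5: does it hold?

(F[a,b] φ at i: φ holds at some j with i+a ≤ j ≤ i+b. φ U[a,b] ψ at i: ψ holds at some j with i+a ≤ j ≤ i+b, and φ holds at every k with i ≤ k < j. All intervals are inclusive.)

True

Check ((down ∨ up) U[1,1] (¬down ∧ right)) at each j in [8,9]:
  j=8: fails
  j=9: holds
Found at j=9 → formula holds.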